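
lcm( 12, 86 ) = 516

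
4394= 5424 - 1030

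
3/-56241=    - 1/18747 = - 0.00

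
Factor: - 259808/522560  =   -2^(-1)*5^(  -  1)*71^(-1 )*353^1 = -  353/710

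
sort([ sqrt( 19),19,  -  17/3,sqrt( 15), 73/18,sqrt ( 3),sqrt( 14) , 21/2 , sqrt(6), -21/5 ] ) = [  -  17/3, - 21/5,sqrt( 3),sqrt( 6),  sqrt(14),sqrt(15), 73/18 , sqrt( 19), 21/2,19 ]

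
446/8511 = 446/8511 = 0.05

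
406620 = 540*753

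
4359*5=21795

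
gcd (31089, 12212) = 43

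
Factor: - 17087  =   - 7^1*2441^1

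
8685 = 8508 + 177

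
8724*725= 6324900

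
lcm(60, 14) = 420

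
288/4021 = 288/4021  =  0.07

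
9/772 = 9/772= 0.01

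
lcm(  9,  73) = 657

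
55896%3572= 2316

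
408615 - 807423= - 398808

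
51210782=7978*6419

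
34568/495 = 69 + 413/495 = 69.83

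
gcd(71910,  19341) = 9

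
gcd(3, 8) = 1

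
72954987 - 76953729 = -3998742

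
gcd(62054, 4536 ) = 2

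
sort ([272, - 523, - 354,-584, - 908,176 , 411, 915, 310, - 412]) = [-908,-584, - 523,-412, -354,176, 272,310, 411,915 ] 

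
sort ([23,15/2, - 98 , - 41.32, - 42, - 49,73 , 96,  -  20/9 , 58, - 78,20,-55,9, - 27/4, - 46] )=[ - 98, -78 , - 55 , - 49,-46, - 42, - 41.32, - 27/4, - 20/9,15/2, 9,20,23, 58,73, 96]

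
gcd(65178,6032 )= 2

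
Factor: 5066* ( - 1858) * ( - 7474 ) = 70349981672 = 2^3*17^1*37^1*101^1*149^1*929^1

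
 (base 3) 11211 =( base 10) 130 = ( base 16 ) 82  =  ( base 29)4E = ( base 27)4m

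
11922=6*1987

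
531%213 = 105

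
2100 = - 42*( - 50)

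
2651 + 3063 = 5714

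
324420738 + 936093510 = 1260514248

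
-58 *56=-3248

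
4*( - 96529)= - 386116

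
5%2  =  1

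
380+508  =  888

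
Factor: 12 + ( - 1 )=11^1 = 11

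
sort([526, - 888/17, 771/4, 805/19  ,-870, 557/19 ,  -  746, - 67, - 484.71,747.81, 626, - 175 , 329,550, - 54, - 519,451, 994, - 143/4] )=[ - 870, - 746, - 519, - 484.71, - 175, - 67, - 54, -888/17, - 143/4, 557/19, 805/19, 771/4, 329,451, 526,550, 626, 747.81,  994]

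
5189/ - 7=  - 5189/7  =  - 741.29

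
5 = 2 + 3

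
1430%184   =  142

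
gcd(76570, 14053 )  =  13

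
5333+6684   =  12017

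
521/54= 9+35/54 = 9.65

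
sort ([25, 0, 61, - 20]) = [ - 20, 0, 25,61 ]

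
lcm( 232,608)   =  17632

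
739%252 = 235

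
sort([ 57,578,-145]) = [ - 145,57, 578]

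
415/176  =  415/176  =  2.36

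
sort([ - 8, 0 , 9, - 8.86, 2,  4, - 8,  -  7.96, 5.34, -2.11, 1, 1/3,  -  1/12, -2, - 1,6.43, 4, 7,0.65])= [-8.86, - 8, - 8,- 7.96,  -  2.11  , - 2,-1, - 1/12, 0,  1/3, 0.65, 1,2, 4, 4, 5.34, 6.43,7, 9] 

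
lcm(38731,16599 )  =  116193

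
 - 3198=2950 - 6148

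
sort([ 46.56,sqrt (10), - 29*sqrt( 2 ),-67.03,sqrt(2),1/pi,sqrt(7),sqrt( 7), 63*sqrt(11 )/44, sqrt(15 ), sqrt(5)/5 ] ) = [ - 67.03,-29*sqrt( 2), 1/pi, sqrt( 5)/5, sqrt( 2),sqrt(7), sqrt( 7), sqrt( 10), sqrt( 15 ), 63*sqrt( 11)/44, 46.56]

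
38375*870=33386250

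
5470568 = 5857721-387153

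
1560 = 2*780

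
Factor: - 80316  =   - 2^2*3^2 * 23^1*97^1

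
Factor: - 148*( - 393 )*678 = 2^3*3^2*37^1*113^1*131^1= 39435192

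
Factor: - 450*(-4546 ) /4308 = 170475/359=3^1*5^2*359^(- 1 )*2273^1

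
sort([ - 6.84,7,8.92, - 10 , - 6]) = [  -  10,-6.84, - 6,7, 8.92]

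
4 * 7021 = 28084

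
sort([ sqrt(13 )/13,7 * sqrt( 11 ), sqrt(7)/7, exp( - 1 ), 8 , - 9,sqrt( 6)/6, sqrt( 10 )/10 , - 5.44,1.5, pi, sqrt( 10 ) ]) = [ -9 ,-5.44, sqrt( 13 ) /13, sqrt( 10 ) /10,exp( - 1) , sqrt( 7) /7, sqrt( 6)/6,1.5,pi,sqrt(10 ), 8,7 *sqrt( 11 )] 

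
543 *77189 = 41913627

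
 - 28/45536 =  - 1 +11377/11384 = - 0.00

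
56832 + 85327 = 142159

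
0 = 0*400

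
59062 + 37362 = 96424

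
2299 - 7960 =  - 5661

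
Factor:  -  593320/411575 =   -  2^3* 5^(- 1 )*7^1 * 13^1 * 101^(-1)  =  - 728/505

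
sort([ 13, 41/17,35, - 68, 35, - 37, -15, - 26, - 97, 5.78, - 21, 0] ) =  [ - 97, - 68, - 37, - 26,  -  21  , - 15, 0,41/17, 5.78, 13  ,  35,35 ]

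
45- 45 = 0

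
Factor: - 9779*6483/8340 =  - 2^( -2)*5^ (-1)*7^1*11^1*127^1*139^( - 1)*2161^1 = - 21132419/2780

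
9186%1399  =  792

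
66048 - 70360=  - 4312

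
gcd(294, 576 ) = 6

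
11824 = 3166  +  8658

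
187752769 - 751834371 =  - 564081602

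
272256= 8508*32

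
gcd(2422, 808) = 2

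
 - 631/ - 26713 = 631/26713=0.02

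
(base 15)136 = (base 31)8S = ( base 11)231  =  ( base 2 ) 100010100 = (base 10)276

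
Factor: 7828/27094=206/713 = 2^1*23^(-1)*31^(-1)*103^1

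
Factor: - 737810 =-2^1 * 5^1 * 89^1*829^1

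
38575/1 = 38575= 38575.00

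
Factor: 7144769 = 7144769^1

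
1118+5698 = 6816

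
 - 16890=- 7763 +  - 9127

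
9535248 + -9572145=-36897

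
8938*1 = 8938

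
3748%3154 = 594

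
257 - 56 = 201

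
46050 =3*15350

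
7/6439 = 7/6439 = 0.00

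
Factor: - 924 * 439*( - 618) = 250683048 = 2^3*3^2 * 7^1*11^1* 103^1*439^1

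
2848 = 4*712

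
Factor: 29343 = 3^1 * 9781^1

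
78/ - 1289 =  - 1 + 1211/1289 = -0.06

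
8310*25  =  207750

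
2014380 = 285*7068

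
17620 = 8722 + 8898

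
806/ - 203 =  - 4+6/203 = -3.97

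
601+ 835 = 1436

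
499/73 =6  +  61/73 = 6.84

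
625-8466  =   - 7841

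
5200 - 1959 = 3241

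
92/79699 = 92/79699 = 0.00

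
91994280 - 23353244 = 68641036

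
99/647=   99/647 = 0.15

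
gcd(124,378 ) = 2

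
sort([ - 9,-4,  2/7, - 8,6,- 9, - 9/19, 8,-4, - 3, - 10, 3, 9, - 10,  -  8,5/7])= [-10, - 10, - 9, - 9, - 8, - 8, -4, - 4 ,- 3, - 9/19, 2/7,5/7, 3, 6,8,9]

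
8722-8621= 101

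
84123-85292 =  - 1169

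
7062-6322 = 740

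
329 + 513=842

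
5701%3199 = 2502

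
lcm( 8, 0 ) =0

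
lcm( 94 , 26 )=1222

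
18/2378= 9/1189 = 0.01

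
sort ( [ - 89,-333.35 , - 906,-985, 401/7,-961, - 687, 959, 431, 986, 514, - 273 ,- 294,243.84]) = [ - 985,-961,  -  906,-687,- 333.35,-294 , - 273, - 89, 401/7, 243.84, 431, 514, 959,  986]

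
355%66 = 25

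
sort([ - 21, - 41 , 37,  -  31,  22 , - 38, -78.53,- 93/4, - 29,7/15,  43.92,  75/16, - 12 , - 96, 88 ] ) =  [ - 96,  -  78.53, - 41,- 38, - 31, - 29, - 93/4, - 21, - 12, 7/15, 75/16,22,  37,43.92,88 ]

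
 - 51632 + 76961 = 25329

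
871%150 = 121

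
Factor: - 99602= - 2^1*49801^1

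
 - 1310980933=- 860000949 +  - 450979984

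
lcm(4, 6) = 12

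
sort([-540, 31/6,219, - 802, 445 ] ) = [  -  802,-540,31/6,219,445 ]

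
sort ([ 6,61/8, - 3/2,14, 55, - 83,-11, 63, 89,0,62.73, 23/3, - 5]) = [ - 83, - 11,  -  5, - 3/2,0, 6,61/8,23/3,14,55,62.73,63,89 ]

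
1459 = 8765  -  7306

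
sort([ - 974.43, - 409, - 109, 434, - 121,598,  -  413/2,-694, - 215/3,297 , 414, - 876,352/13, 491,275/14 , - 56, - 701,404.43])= [ - 974.43, - 876, - 701, - 694,-409,-413/2, - 121,-109, - 215/3, - 56,275/14,352/13, 297,404.43,414,434,491, 598 ]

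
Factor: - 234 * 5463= - 2^1* 3^4 * 13^1*607^1 = -  1278342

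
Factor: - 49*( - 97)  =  4753 = 7^2*97^1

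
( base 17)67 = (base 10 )109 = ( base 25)49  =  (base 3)11001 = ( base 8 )155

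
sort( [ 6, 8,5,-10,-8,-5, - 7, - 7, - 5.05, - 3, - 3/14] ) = [ - 10,-8,-7,  -  7,-5.05,-5,-3 , - 3/14,5,6,8 ]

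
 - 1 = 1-2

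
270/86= 3+6/43 = 3.14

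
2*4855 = 9710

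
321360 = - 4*( - 80340)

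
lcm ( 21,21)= 21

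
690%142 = 122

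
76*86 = 6536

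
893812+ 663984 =1557796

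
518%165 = 23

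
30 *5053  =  151590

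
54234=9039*6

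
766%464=302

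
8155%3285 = 1585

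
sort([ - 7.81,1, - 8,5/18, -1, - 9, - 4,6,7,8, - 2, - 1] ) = [ - 9, - 8,- 7.81, - 4,-2, - 1, - 1, 5/18,1,6,7,8 ] 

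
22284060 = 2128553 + 20155507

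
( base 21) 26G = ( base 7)2662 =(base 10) 1024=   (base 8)2000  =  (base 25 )1FO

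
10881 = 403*27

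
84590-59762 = 24828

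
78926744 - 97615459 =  - 18688715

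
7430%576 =518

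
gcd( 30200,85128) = 8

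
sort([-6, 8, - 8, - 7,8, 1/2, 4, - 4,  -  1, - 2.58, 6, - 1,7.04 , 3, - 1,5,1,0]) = [-8, - 7, - 6, - 4, - 2.58,-1,-1, - 1, 0,1/2, 1,3,4 , 5,6,7.04,  8,8]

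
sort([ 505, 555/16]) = [555/16 , 505 ] 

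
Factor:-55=  -  5^1*11^1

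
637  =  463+174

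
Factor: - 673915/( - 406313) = 5^1*11^1*12253^1*406313^(- 1)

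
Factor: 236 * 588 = 2^4 *3^1*7^2* 59^1 = 138768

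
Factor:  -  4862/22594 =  - 17/79 = -  17^1*79^( - 1)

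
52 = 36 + 16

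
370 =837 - 467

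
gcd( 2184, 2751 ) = 21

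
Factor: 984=2^3*3^1*41^1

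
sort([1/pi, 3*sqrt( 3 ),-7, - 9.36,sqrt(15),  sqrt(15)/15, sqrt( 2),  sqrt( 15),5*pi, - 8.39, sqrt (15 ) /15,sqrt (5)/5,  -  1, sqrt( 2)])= [ - 9.36,  -  8.39, - 7,  -  1,sqrt( 15)/15,  sqrt( 15) /15,1/pi, sqrt( 5)/5,sqrt(2),sqrt(2),sqrt(15),  sqrt( 15 ),3*sqrt (3 ), 5*pi ] 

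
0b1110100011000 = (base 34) 6f2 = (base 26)B0C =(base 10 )7448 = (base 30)888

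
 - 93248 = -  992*94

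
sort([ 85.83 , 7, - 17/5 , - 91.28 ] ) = [- 91.28, - 17/5,7, 85.83]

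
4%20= 4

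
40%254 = 40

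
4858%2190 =478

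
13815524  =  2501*5524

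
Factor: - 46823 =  - 7^1*6689^1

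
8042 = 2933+5109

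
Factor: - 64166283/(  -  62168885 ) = 3^3 * 5^ (  -  1 )*23^(-1 )*540599^(-1 )*2376529^1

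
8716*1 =8716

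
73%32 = 9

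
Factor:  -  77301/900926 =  - 2^(-1) * 3^3*7^1*13^( - 1 )*409^1 *34651^( - 1 ) 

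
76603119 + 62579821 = 139182940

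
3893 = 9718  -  5825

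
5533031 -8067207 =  - 2534176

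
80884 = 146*554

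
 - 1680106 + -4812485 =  - 6492591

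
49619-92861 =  - 43242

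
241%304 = 241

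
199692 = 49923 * 4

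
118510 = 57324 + 61186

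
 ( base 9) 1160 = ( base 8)1540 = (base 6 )4000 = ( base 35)OO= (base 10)864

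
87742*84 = 7370328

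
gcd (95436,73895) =1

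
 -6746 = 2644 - 9390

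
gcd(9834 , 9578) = 2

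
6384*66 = 421344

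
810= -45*(-18)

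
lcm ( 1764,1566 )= 153468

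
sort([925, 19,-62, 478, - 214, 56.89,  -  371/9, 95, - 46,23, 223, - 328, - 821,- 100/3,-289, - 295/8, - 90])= [ - 821, - 328, - 289, - 214, - 90, - 62,-46, - 371/9, - 295/8, - 100/3 , 19, 23, 56.89,95, 223, 478, 925] 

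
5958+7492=13450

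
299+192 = 491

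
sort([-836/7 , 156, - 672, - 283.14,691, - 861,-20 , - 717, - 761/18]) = [ - 861, - 717, - 672,-283.14,-836/7,  -  761/18, - 20,156, 691]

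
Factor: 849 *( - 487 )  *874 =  - 2^1*3^1*19^1*23^1 * 283^1 * 487^1 = -361366662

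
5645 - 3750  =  1895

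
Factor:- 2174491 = -11^2*17971^1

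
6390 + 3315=9705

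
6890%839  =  178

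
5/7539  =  5/7539  =  0.00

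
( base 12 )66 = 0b1001110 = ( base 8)116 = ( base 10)78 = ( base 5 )303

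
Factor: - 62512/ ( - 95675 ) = 2^4 *5^( - 2 )*43^ ( - 1)*89^( - 1 )*3907^1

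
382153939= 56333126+325820813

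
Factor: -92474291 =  - 7^1*13^1*1016201^1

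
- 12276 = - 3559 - 8717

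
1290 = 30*43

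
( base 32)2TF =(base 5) 43431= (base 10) 2991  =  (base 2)101110101111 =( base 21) 6G9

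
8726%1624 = 606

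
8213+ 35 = 8248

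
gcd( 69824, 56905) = 1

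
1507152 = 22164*68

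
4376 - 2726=1650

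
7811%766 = 151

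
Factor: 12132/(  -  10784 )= -9/8 = - 2^(  -  3) * 3^2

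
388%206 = 182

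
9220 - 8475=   745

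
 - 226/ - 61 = 3 + 43/61 =3.70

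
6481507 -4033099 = 2448408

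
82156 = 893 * 92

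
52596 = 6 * 8766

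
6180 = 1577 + 4603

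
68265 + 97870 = 166135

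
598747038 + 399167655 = 997914693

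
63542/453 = 63542/453 = 140.27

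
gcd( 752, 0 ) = 752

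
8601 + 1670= 10271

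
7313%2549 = 2215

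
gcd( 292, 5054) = 2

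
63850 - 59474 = 4376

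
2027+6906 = 8933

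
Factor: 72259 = 11^1 * 6569^1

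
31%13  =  5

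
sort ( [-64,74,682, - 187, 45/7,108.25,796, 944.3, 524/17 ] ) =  [ - 187, - 64,45/7, 524/17, 74,  108.25,682,796, 944.3 ]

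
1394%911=483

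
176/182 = 88/91 =0.97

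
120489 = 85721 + 34768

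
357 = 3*119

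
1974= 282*7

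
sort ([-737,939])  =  [-737,939]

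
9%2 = 1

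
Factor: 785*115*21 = 1895775 = 3^1 *5^2*7^1*23^1*157^1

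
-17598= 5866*( - 3 ) 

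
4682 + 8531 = 13213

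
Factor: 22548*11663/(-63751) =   -  2^2*3^1*37^(-1)*107^1* 109^1*1723^( - 1)*1879^1 = - 262977324/63751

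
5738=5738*1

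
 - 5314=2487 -7801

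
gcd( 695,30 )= 5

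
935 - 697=238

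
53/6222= 53/6222 = 0.01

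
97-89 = 8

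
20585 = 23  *895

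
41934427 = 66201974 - 24267547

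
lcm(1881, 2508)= 7524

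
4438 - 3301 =1137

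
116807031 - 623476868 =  - 506669837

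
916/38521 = 916/38521 = 0.02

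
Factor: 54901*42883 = 7^1*11^1*19^1*23^1 * 31^1*37^1*61^1 = 2354319583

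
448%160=128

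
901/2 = 450 + 1/2 = 450.50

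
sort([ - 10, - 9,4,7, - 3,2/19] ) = [ - 10,-9, - 3,2/19,4, 7 ]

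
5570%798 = 782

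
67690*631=42712390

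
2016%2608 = 2016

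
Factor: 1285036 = 2^2*113^1*2843^1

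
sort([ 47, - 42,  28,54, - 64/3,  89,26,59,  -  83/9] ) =[-42, - 64/3, - 83/9, 26 , 28, 47, 54, 59,89]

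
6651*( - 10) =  - 66510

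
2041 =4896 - 2855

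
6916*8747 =60494252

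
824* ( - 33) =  - 27192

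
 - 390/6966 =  - 65/1161 = - 0.06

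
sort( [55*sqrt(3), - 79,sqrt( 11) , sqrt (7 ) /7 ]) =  [ - 79,sqrt( 7) /7 , sqrt (11), 55 * sqrt (3 )]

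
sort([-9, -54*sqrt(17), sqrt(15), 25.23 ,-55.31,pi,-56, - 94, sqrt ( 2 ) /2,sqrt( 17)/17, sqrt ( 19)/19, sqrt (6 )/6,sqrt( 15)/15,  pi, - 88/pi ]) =[-54 * sqrt( 17), - 94,  -  56, - 55.31, - 88/pi,- 9, sqrt( 19 ) /19,sqrt( 17)/17, sqrt(15)/15,sqrt( 6 )/6, sqrt( 2 )/2, pi , pi , sqrt( 15 ), 25.23 ] 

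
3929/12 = 327 + 5/12 = 327.42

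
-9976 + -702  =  -10678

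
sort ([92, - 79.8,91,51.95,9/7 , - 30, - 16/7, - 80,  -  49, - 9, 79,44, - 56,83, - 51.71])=[ - 80,-79.8, - 56, - 51.71,-49, - 30,-9, - 16/7, 9/7,44, 51.95,  79,83, 91 , 92] 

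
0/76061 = 0 = 0.00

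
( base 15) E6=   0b11011000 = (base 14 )116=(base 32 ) 6O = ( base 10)216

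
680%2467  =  680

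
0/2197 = 0 = 0.00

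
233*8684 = 2023372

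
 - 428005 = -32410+-395595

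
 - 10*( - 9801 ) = 98010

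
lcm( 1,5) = 5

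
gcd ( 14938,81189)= 97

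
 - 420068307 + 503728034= 83659727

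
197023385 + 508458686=705482071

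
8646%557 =291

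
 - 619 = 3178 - 3797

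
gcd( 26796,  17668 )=28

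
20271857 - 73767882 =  - 53496025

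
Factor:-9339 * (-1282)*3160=37833409680=2^4*3^1*5^1 * 11^1*79^1 *283^1 *641^1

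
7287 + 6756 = 14043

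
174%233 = 174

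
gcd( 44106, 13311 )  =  3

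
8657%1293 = 899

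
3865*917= 3544205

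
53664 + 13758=67422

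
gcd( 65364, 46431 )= 3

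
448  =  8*56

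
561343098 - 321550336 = 239792762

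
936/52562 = 468/26281 = 0.02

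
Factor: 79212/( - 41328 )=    -2^( -2)*3^ ( - 1)  *23^1 = -23/12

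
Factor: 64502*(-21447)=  - 2^1*3^2*2383^1*32251^1 = -  1383374394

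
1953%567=252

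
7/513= 7/513= 0.01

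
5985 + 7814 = 13799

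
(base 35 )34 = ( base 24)4d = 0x6D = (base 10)109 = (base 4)1231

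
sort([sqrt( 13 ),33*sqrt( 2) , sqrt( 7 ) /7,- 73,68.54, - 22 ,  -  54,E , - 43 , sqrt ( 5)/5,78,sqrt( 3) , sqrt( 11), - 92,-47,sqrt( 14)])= [-92, -73,  -  54 , - 47,- 43, - 22 , sqrt( 7 ) /7, sqrt( 5) /5,sqrt( 3) , E,sqrt(11),sqrt( 13 ), sqrt( 14 ), 33 * sqrt(2),  68.54, 78]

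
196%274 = 196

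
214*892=190888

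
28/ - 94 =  - 1 + 33/47 = - 0.30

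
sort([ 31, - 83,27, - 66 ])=[ - 83, - 66,  27, 31]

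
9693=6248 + 3445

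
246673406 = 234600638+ 12072768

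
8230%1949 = 434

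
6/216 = 1/36=0.03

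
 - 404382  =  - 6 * 67397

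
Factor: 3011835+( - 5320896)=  - 2309061= - 3^1*769687^1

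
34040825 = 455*74815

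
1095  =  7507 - 6412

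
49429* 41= 2026589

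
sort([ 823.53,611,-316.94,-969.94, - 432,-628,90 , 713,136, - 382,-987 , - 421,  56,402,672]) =[  -  987, - 969.94 ,-628,-432,-421,-382, - 316.94,56,  90, 136, 402, 611, 672, 713,823.53]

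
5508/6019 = 5508/6019 = 0.92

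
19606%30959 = 19606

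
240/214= 120/107 = 1.12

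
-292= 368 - 660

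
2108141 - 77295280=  - 75187139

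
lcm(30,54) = 270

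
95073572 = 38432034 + 56641538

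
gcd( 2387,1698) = 1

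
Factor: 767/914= 2^( - 1 )*13^1 *59^1*457^(  -  1)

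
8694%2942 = 2810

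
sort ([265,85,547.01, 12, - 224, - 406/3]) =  [ - 224, - 406/3, 12,85,265,547.01]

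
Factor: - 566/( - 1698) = 3^(-1)= 1/3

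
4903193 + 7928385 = 12831578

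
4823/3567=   1 + 1256/3567 = 1.35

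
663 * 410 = 271830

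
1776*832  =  1477632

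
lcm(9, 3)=9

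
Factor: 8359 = 13^1*643^1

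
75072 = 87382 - 12310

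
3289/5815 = 3289/5815 = 0.57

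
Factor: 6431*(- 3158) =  - 2^1*59^1*109^1*1579^1 = -20309098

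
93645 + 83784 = 177429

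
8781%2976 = 2829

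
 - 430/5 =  - 86 = - 86.00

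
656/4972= 164/1243 = 0.13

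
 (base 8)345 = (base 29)7Q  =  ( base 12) 171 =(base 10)229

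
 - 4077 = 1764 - 5841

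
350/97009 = 350/97009  =  0.00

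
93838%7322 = 5974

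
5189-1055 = 4134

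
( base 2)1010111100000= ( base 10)5600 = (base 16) 15e0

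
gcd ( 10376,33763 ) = 1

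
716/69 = 10 + 26/69 = 10.38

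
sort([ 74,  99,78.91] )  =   [ 74,  78.91, 99]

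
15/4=3 + 3/4 = 3.75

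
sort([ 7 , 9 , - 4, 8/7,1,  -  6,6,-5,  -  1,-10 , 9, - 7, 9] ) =[ - 10,-7,  -  6, - 5,- 4, - 1, 1,  8/7, 6,7 , 9,9, 9]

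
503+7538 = 8041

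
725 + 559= 1284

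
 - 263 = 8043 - 8306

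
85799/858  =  99 + 857/858=100.00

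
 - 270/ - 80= 27/8 = 3.38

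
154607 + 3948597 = 4103204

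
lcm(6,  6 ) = 6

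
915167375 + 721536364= 1636703739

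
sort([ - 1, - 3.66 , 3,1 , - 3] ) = [  -  3.66,-3, - 1,  1, 3]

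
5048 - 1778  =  3270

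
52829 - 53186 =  - 357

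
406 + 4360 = 4766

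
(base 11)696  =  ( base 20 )21b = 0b1100111111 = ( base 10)831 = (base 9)1123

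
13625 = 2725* 5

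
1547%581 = 385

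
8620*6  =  51720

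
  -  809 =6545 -7354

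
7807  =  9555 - 1748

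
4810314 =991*4854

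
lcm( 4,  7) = 28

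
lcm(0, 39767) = 0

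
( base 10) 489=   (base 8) 751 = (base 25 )je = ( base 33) er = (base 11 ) 405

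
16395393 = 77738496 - 61343103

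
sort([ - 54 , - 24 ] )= [-54,-24 ] 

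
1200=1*1200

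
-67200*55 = - 3696000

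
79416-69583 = 9833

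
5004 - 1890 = 3114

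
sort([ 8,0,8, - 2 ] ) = [-2,  0,8,8]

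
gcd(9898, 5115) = 1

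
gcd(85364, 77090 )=2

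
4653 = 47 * 99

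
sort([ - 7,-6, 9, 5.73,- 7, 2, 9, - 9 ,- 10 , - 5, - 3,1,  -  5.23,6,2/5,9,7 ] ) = [-10,-9,-7, - 7, - 6, - 5.23, - 5,  -  3, 2/5,  1, 2,5.73, 6,7,9, 9,9]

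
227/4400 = 227/4400 = 0.05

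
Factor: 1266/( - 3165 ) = - 2/5 =- 2^1 * 5^ ( - 1)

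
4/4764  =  1/1191 = 0.00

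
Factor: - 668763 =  - 3^3*17^1 * 31^1* 47^1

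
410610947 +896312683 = 1306923630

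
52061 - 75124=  - 23063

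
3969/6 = 661 + 1/2 = 661.50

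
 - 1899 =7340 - 9239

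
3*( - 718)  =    -  2154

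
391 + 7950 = 8341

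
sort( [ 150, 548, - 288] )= [ - 288, 150, 548]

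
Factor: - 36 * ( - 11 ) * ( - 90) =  - 35640  =  -2^3*3^4*5^1 * 11^1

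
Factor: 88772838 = 2^1 * 3^1 * 7^1*11^1*192149^1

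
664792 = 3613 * 184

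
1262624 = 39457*32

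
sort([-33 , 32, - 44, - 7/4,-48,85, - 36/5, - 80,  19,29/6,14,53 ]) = [  -  80, - 48, - 44, - 33, - 36/5, - 7/4  ,  29/6, 14 , 19,32,53,  85]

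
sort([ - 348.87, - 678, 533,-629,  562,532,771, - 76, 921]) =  [ - 678, - 629, - 348.87, - 76,532, 533,562,771, 921 ]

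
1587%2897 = 1587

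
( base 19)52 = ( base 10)97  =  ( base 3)10121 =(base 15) 67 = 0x61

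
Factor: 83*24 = 2^3*3^1*83^1= 1992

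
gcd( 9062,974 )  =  2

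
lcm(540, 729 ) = 14580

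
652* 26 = 16952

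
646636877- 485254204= 161382673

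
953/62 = 15 + 23/62 =15.37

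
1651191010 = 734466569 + 916724441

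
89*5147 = 458083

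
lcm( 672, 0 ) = 0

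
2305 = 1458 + 847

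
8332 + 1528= 9860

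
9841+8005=17846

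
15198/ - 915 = -17  +  119/305 = - 16.61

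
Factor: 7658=2^1 * 7^1*547^1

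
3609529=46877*77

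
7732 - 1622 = 6110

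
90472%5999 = 487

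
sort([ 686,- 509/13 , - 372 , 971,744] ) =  [-372,-509/13,686,  744, 971 ]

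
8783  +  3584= 12367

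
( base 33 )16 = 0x27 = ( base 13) 30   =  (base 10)39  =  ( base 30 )19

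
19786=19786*1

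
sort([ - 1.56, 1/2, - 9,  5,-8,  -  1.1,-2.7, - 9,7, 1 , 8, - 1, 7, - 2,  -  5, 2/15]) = [ - 9, - 9, - 8, - 5, - 2.7, - 2, - 1.56, - 1.1 , - 1, 2/15, 1/2,1, 5 , 7, 7,8]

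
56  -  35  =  21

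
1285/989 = 1 + 296/989 = 1.30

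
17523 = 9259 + 8264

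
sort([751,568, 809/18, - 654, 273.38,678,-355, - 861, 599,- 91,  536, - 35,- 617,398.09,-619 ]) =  [-861, - 654, - 619,-617,-355,-91,- 35, 809/18, 273.38,398.09,536,568, 599,678, 751]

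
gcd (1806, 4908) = 6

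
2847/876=3 + 1/4 = 3.25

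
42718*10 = 427180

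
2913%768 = 609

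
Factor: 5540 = 2^2*5^1*277^1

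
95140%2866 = 562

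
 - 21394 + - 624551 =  - 645945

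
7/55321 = 1/7903 = 0.00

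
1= 1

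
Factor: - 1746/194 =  - 3^2  =  - 9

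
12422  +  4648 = 17070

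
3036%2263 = 773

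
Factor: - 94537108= - 2^2*103^1*229459^1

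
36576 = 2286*16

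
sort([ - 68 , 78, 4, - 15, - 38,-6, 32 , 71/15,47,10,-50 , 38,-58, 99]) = [ - 68, - 58, - 50,- 38,- 15,-6, 4 , 71/15,  10,32,38, 47,  78, 99 ] 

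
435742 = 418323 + 17419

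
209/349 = 209/349=0.60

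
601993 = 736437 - 134444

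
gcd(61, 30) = 1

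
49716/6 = 8286 = 8286.00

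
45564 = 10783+34781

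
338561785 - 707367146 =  - 368805361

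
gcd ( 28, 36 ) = 4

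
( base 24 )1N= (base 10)47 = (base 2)101111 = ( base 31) 1g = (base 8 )57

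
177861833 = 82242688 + 95619145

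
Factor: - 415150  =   - 2^1*5^2*19^2*23^1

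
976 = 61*16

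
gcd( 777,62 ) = 1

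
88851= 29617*3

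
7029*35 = 246015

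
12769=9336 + 3433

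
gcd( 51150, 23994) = 186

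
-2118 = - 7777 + 5659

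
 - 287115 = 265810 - 552925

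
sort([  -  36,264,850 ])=[-36,  264, 850 ] 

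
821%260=41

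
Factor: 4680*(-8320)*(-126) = 2^11*3^4*5^2*7^1*13^2 = 4906137600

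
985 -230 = 755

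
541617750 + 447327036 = 988944786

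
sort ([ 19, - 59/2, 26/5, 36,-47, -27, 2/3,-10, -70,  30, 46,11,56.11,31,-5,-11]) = [ -70, - 47, - 59/2,-27, - 11, - 10, - 5, 2/3, 26/5,11, 19,30, 31,36, 46, 56.11]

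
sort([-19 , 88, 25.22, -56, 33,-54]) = [ - 56,-54, - 19, 25.22,33 , 88]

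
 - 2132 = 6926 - 9058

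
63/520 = 63/520 = 0.12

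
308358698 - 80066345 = 228292353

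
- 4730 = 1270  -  6000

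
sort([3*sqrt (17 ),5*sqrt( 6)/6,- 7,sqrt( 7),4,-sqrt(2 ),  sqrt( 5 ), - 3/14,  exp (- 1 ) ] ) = [ - 7, - sqrt( 2),-3/14,exp(- 1 ),  5*sqrt ( 6 ) /6,sqrt( 5 ), sqrt(7 ),4 , 3*sqrt( 17 ) ] 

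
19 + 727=746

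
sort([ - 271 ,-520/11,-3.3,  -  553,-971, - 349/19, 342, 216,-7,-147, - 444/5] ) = [ - 971,  -  553,  -  271,-147, - 444/5,-520/11, - 349/19 , - 7, -3.3,216  ,  342]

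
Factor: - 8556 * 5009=-42857004=-  2^2*3^1*23^1  *31^1*5009^1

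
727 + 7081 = 7808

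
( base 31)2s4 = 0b101011101010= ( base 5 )42134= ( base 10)2794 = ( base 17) 9b6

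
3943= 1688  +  2255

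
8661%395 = 366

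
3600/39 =1200/13 = 92.31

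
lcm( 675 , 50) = 1350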